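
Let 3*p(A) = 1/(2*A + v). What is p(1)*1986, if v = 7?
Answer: 662/9 ≈ 73.556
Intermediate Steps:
p(A) = 1/(3*(7 + 2*A)) (p(A) = 1/(3*(2*A + 7)) = 1/(3*(7 + 2*A)))
p(1)*1986 = (1/(3*(7 + 2*1)))*1986 = (1/(3*(7 + 2)))*1986 = ((⅓)/9)*1986 = ((⅓)*(⅑))*1986 = (1/27)*1986 = 662/9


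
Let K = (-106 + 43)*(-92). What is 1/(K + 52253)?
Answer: 1/58049 ≈ 1.7227e-5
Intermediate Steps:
K = 5796 (K = -63*(-92) = 5796)
1/(K + 52253) = 1/(5796 + 52253) = 1/58049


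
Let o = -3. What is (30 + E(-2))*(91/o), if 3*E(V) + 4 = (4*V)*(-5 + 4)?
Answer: -8554/9 ≈ -950.44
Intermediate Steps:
E(V) = -4/3 - 4*V/3 (E(V) = -4/3 + ((4*V)*(-5 + 4))/3 = -4/3 + ((4*V)*(-1))/3 = -4/3 + (-4*V)/3 = -4/3 - 4*V/3)
(30 + E(-2))*(91/o) = (30 + (-4/3 - 4/3*(-2)))*(91/(-3)) = (30 + (-4/3 + 8/3))*(91*(-1/3)) = (30 + 4/3)*(-91/3) = (94/3)*(-91/3) = -8554/9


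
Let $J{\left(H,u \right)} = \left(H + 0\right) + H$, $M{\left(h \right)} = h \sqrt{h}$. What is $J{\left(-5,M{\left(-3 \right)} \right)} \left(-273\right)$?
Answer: $2730$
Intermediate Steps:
$M{\left(h \right)} = h^{\frac{3}{2}}$
$J{\left(H,u \right)} = 2 H$ ($J{\left(H,u \right)} = H + H = 2 H$)
$J{\left(-5,M{\left(-3 \right)} \right)} \left(-273\right) = 2 \left(-5\right) \left(-273\right) = \left(-10\right) \left(-273\right) = 2730$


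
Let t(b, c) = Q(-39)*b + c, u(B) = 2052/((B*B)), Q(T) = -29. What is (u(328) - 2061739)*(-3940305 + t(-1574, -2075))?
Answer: 108041882696296577/13448 ≈ 8.0340e+12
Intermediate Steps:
u(B) = 2052/B² (u(B) = 2052/(B²) = 2052/B²)
t(b, c) = c - 29*b (t(b, c) = -29*b + c = c - 29*b)
(u(328) - 2061739)*(-3940305 + t(-1574, -2075)) = (2052/328² - 2061739)*(-3940305 + (-2075 - 29*(-1574))) = (2052*(1/107584) - 2061739)*(-3940305 + (-2075 + 45646)) = (513/26896 - 2061739)*(-3940305 + 43571) = -55452531631/26896*(-3896734) = 108041882696296577/13448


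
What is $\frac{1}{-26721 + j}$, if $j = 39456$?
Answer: $\frac{1}{12735} \approx 7.8524 \cdot 10^{-5}$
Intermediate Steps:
$\frac{1}{-26721 + j} = \frac{1}{-26721 + 39456} = \frac{1}{12735}$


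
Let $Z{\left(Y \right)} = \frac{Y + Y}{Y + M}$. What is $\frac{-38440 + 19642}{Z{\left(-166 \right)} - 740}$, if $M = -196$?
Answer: $\frac{1701219}{66887} \approx 25.434$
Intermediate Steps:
$Z{\left(Y \right)} = \frac{2 Y}{-196 + Y}$ ($Z{\left(Y \right)} = \frac{Y + Y}{Y - 196} = \frac{2 Y}{-196 + Y}$)
$\frac{-38440 + 19642}{Z{\left(-166 \right)} - 740} = \frac{-38440 + 19642}{2 \left(-166\right) \frac{1}{-196 - 166} - 740} = - \frac{18798}{2 \left(-166\right) \frac{1}{-362} - 740} = - \frac{18798}{2 \left(-166\right) \left(- \frac{1}{362}\right) - 740} = - \frac{18798}{\frac{166}{181} - 740} = - \frac{18798}{- \frac{133774}{181}} = \left(-18798\right) \left(- \frac{181}{133774}\right) = \frac{1701219}{66887}$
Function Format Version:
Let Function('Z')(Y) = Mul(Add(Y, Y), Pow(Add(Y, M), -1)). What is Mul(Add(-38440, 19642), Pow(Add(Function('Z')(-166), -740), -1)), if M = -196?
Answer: Rational(1701219, 66887) ≈ 25.434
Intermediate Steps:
Function('Z')(Y) = Mul(2, Y, Pow(Add(-196, Y), -1)) (Function('Z')(Y) = Mul(Add(Y, Y), Pow(Add(Y, -196), -1)) = Mul(Mul(2, Y), Pow(Add(-196, Y), -1)) = Mul(2, Y, Pow(Add(-196, Y), -1)))
Mul(Add(-38440, 19642), Pow(Add(Function('Z')(-166), -740), -1)) = Mul(Add(-38440, 19642), Pow(Add(Mul(2, -166, Pow(Add(-196, -166), -1)), -740), -1)) = Mul(-18798, Pow(Add(Mul(2, -166, Pow(-362, -1)), -740), -1)) = Mul(-18798, Pow(Add(Mul(2, -166, Rational(-1, 362)), -740), -1)) = Mul(-18798, Pow(Add(Rational(166, 181), -740), -1)) = Mul(-18798, Pow(Rational(-133774, 181), -1)) = Mul(-18798, Rational(-181, 133774)) = Rational(1701219, 66887)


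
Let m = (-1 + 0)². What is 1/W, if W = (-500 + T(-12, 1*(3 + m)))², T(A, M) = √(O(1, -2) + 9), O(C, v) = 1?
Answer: (500 - √10)⁻² ≈ 4.0511e-6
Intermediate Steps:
m = 1 (m = (-1)² = 1)
T(A, M) = √10 (T(A, M) = √(1 + 9) = √10)
W = (-500 + √10)² ≈ 2.4685e+5
1/W = 1/((500 - √10)²) = (500 - √10)⁻²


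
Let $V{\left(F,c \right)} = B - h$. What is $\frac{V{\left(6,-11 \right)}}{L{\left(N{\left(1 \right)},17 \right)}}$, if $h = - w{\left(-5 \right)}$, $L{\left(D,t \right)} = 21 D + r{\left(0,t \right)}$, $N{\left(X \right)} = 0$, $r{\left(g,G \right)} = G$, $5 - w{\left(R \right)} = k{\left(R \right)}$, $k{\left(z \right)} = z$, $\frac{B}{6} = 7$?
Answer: $\frac{52}{17} \approx 3.0588$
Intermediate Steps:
$B = 42$ ($B = 6 \cdot 7 = 42$)
$w{\left(R \right)} = 5 - R$
$L{\left(D,t \right)} = t + 21 D$ ($L{\left(D,t \right)} = 21 D + t = t + 21 D$)
$h = -10$ ($h = - (5 - -5) = - (5 + 5) = \left(-1\right) 10 = -10$)
$V{\left(F,c \right)} = 52$ ($V{\left(F,c \right)} = 42 - -10 = 42 + 10 = 52$)
$\frac{V{\left(6,-11 \right)}}{L{\left(N{\left(1 \right)},17 \right)}} = \frac{52}{17 + 21 \cdot 0} = \frac{52}{17 + 0} = \frac{52}{17}$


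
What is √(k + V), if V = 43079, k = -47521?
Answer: I*√4442 ≈ 66.648*I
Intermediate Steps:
√(k + V) = √(-47521 + 43079) = √(-4442) = I*√4442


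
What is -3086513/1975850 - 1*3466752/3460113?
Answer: -5843155231723/2278888090350 ≈ -2.5640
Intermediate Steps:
-3086513/1975850 - 1*3466752/3460113 = -3086513*1/1975850 - 3466752*1/3460113 = -3086513/1975850 - 1155584/1153371 = -5843155231723/2278888090350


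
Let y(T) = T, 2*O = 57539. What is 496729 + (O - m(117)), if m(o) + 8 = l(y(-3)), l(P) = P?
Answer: 1051019/2 ≈ 5.2551e+5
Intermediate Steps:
O = 57539/2 (O = (½)*57539 = 57539/2 ≈ 28770.)
m(o) = -11 (m(o) = -8 - 3 = -11)
496729 + (O - m(117)) = 496729 + (57539/2 - 1*(-11)) = 496729 + (57539/2 + 11) = 496729 + 57561/2 = 1051019/2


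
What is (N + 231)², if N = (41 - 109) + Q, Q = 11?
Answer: 30276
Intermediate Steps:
N = -57 (N = (41 - 109) + 11 = -68 + 11 = -57)
(N + 231)² = (-57 + 231)² = 174² = 30276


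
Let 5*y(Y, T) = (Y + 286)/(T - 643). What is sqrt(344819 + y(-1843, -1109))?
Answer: sqrt(735016559270)/1460 ≈ 587.21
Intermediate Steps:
y(Y, T) = (286 + Y)/(5*(-643 + T)) (y(Y, T) = ((Y + 286)/(T - 643))/5 = ((286 + Y)/(-643 + T))/5 = (286 + Y)/(5*(-643 + T)))
sqrt(344819 + y(-1843, -1109)) = sqrt(344819 + (286 - 1843)/(5*(-643 - 1109))) = sqrt(344819 + (1/5)*(-1557)/(-1752)) = sqrt(344819 + (1/5)*(-1/1752)*(-1557)) = sqrt(344819 + 519/2920) = sqrt(1006871999/2920) = sqrt(735016559270)/1460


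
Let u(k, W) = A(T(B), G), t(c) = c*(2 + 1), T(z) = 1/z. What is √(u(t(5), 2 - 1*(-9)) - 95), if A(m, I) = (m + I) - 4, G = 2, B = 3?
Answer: I*√870/3 ≈ 9.8319*I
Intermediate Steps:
t(c) = 3*c (t(c) = c*3 = 3*c)
A(m, I) = -4 + I + m (A(m, I) = (I + m) - 4 = -4 + I + m)
u(k, W) = -5/3 (u(k, W) = -4 + 2 + 1/3 = -4 + 2 + ⅓ = -5/3)
√(u(t(5), 2 - 1*(-9)) - 95) = √(-5/3 - 95) = √(-290/3) = I*√870/3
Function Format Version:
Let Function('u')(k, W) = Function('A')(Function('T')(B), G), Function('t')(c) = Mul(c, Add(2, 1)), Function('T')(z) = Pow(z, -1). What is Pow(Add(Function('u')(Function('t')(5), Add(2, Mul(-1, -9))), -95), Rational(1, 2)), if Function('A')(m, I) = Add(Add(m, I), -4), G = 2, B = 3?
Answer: Mul(Rational(1, 3), I, Pow(870, Rational(1, 2))) ≈ Mul(9.8319, I)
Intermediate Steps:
Function('t')(c) = Mul(3, c) (Function('t')(c) = Mul(c, 3) = Mul(3, c))
Function('A')(m, I) = Add(-4, I, m) (Function('A')(m, I) = Add(Add(I, m), -4) = Add(-4, I, m))
Function('u')(k, W) = Rational(-5, 3) (Function('u')(k, W) = Add(-4, 2, Pow(3, -1)) = Add(-4, 2, Rational(1, 3)) = Rational(-5, 3))
Pow(Add(Function('u')(Function('t')(5), Add(2, Mul(-1, -9))), -95), Rational(1, 2)) = Pow(Add(Rational(-5, 3), -95), Rational(1, 2)) = Pow(Rational(-290, 3), Rational(1, 2)) = Mul(Rational(1, 3), I, Pow(870, Rational(1, 2)))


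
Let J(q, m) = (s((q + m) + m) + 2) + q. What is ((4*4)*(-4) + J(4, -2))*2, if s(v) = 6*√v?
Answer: -116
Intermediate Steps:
J(q, m) = 2 + q + 6*√(q + 2*m) (J(q, m) = (6*√((q + m) + m) + 2) + q = (6*√((m + q) + m) + 2) + q = (6*√(q + 2*m) + 2) + q = (2 + 6*√(q + 2*m)) + q = 2 + q + 6*√(q + 2*m))
((4*4)*(-4) + J(4, -2))*2 = ((4*4)*(-4) + (2 + 4 + 6*√(4 + 2*(-2))))*2 = (16*(-4) + (2 + 4 + 6*√(4 - 4)))*2 = (-64 + (2 + 4 + 6*√0))*2 = (-64 + (2 + 4 + 6*0))*2 = (-64 + (2 + 4 + 0))*2 = (-64 + 6)*2 = -58*2 = -116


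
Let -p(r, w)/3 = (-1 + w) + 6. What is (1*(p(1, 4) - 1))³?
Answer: -21952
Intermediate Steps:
p(r, w) = -15 - 3*w (p(r, w) = -3*((-1 + w) + 6) = -3*(5 + w) = -15 - 3*w)
(1*(p(1, 4) - 1))³ = (1*((-15 - 3*4) - 1))³ = (1*((-15 - 12) - 1))³ = (1*(-27 - 1))³ = (1*(-28))³ = (-28)³ = -21952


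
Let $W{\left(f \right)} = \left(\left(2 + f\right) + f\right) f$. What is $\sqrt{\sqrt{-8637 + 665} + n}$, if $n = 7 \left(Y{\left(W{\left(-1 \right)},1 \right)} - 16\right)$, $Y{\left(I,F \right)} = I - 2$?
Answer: $\sqrt{-126 + 2 i \sqrt{1993}} \approx 3.7701 + 11.841 i$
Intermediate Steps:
$W{\left(f \right)} = f \left(2 + 2 f\right)$ ($W{\left(f \right)} = \left(2 + 2 f\right) f = f \left(2 + 2 f\right)$)
$Y{\left(I,F \right)} = -2 + I$ ($Y{\left(I,F \right)} = I - 2 = -2 + I$)
$n = -126$ ($n = 7 \left(\left(-2 + 2 \left(-1\right) \left(1 - 1\right)\right) - 16\right) = 7 \left(\left(-2 + 2 \left(-1\right) 0\right) - 16\right) = 7 \left(\left(-2 + 0\right) - 16\right) = 7 \left(-2 - 16\right) = 7 \left(-18\right) = -126$)
$\sqrt{\sqrt{-8637 + 665} + n} = \sqrt{\sqrt{-8637 + 665} - 126} = \sqrt{\sqrt{-7972} - 126} = \sqrt{2 i \sqrt{1993} - 126} = \sqrt{-126 + 2 i \sqrt{1993}}$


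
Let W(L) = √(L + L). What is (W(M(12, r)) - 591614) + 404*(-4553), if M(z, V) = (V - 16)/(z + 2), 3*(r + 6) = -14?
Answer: -2431026 + 4*I*√105/21 ≈ -2.431e+6 + 1.9518*I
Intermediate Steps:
r = -32/3 (r = -6 + (⅓)*(-14) = -6 - 14/3 = -32/3 ≈ -10.667)
M(z, V) = (-16 + V)/(2 + z)
W(L) = √2*√L (W(L) = √(2*L) = √2*√L)
(W(M(12, r)) - 591614) + 404*(-4553) = (√2*√((-16 - 32/3)/(2 + 12)) - 591614) + 404*(-4553) = (√2*√(-80/3/14) - 591614) - 1839412 = (√2*√((1/14)*(-80/3)) - 591614) - 1839412 = (√2*√(-40/21) - 591614) - 1839412 = (√2*(2*I*√210/21) - 591614) - 1839412 = (4*I*√105/21 - 591614) - 1839412 = (-591614 + 4*I*√105/21) - 1839412 = -2431026 + 4*I*√105/21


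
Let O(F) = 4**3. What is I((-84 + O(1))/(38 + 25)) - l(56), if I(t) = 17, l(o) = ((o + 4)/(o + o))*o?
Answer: -13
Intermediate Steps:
O(F) = 64
l(o) = 2 + o/2 (l(o) = ((4 + o)/((2*o)))*o = ((4 + o)*(1/(2*o)))*o = ((4 + o)/(2*o))*o = 2 + o/2)
I((-84 + O(1))/(38 + 25)) - l(56) = 17 - (2 + (1/2)*56) = 17 - (2 + 28) = 17 - 1*30 = 17 - 30 = -13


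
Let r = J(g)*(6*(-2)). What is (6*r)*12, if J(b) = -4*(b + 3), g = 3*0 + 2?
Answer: 17280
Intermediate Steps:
g = 2 (g = 0 + 2 = 2)
J(b) = -12 - 4*b (J(b) = -4*(3 + b) = -12 - 4*b)
r = 240 (r = (-12 - 4*2)*(6*(-2)) = (-12 - 8)*(-12) = -20*(-12) = 240)
(6*r)*12 = (6*240)*12 = 1440*12 = 17280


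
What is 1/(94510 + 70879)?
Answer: 1/165389 ≈ 6.0463e-6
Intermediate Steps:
1/(94510 + 70879) = 1/165389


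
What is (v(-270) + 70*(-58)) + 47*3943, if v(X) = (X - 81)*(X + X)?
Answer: 370801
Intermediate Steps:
v(X) = 2*X*(-81 + X) (v(X) = (-81 + X)*(2*X) = 2*X*(-81 + X))
(v(-270) + 70*(-58)) + 47*3943 = (2*(-270)*(-81 - 270) + 70*(-58)) + 47*3943 = (2*(-270)*(-351) - 4060) + 185321 = (189540 - 4060) + 185321 = 185480 + 185321 = 370801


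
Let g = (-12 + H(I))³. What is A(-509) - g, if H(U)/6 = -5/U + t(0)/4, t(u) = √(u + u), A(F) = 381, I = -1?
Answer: -5451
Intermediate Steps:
t(u) = √2*√u (t(u) = √(2*u) = √2*√u)
H(U) = -30/U (H(U) = 6*(-5/U + (√2*√0)/4) = 6*(-5/U + (√2*0)*(¼)) = 6*(-5/U + 0*(¼)) = 6*(-5/U + 0) = 6*(-5/U) = -30/U)
g = 5832 (g = (-12 - 30/(-1))³ = (-12 - 30*(-1))³ = (-12 + 30)³ = 18³ = 5832)
A(-509) - g = 381 - 1*5832 = 381 - 5832 = -5451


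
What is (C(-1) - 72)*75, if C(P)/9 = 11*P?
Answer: -12825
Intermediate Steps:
C(P) = 99*P (C(P) = 9*(11*P) = 99*P)
(C(-1) - 72)*75 = (99*(-1) - 72)*75 = (-99 - 72)*75 = -171*75 = -12825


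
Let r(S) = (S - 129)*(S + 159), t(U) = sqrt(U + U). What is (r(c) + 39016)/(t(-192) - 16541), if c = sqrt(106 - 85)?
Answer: -306438566/273605065 - 99246*sqrt(21)/54721013 - 148208*I*sqrt(6)/273605065 - 144*I*sqrt(14)/54721013 ≈ -1.1283 - 0.0013367*I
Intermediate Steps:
t(U) = sqrt(2)*sqrt(U) (t(U) = sqrt(2*U) = sqrt(2)*sqrt(U))
c = sqrt(21) ≈ 4.5826
r(S) = (-129 + S)*(159 + S)
(r(c) + 39016)/(t(-192) - 16541) = ((-20511 + (sqrt(21))**2 + 30*sqrt(21)) + 39016)/(sqrt(2)*sqrt(-192) - 16541) = ((-20511 + 21 + 30*sqrt(21)) + 39016)/(sqrt(2)*(8*I*sqrt(3)) - 16541) = ((-20490 + 30*sqrt(21)) + 39016)/(8*I*sqrt(6) - 16541) = (18526 + 30*sqrt(21))/(-16541 + 8*I*sqrt(6))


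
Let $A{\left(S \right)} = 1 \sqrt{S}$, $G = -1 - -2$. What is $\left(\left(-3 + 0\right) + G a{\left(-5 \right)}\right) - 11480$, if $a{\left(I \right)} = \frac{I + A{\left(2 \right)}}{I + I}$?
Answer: $- \frac{22965}{2} - \frac{\sqrt{2}}{10} \approx -11483.0$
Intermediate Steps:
$G = 1$ ($G = -1 + 2 = 1$)
$A{\left(S \right)} = \sqrt{S}$
$a{\left(I \right)} = \frac{I + \sqrt{2}}{2 I}$ ($a{\left(I \right)} = \frac{I + \sqrt{2}}{I + I} = \frac{I + \sqrt{2}}{2 I}$)
$\left(\left(-3 + 0\right) + G a{\left(-5 \right)}\right) - 11480 = \left(\left(-3 + 0\right) + 1 \frac{-5 + \sqrt{2}}{2 \left(-5\right)}\right) - 11480 = \left(-3 + 1 \cdot \frac{1}{2} \left(- \frac{1}{5}\right) \left(-5 + \sqrt{2}\right)\right) - 11480 = \left(-3 + 1 \left(\frac{1}{2} - \frac{\sqrt{2}}{10}\right)\right) - 11480 = \left(-3 + \left(\frac{1}{2} - \frac{\sqrt{2}}{10}\right)\right) - 11480 = \left(- \frac{5}{2} - \frac{\sqrt{2}}{10}\right) - 11480 = - \frac{22965}{2} - \frac{\sqrt{2}}{10}$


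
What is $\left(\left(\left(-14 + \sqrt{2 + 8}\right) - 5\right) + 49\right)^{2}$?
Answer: $\left(30 + \sqrt{10}\right)^{2} \approx 1099.7$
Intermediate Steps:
$\left(\left(\left(-14 + \sqrt{2 + 8}\right) - 5\right) + 49\right)^{2} = \left(\left(\left(-14 + \sqrt{10}\right) - 5\right) + 49\right)^{2} = \left(\left(-19 + \sqrt{10}\right) + 49\right)^{2} = \left(30 + \sqrt{10}\right)^{2}$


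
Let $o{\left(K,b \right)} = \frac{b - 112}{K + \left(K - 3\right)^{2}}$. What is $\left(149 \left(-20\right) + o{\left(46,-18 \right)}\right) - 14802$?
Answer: $- \frac{6739404}{379} \approx -17782.0$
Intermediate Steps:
$o{\left(K,b \right)} = \frac{-112 + b}{K + \left(-3 + K\right)^{2}}$
$\left(149 \left(-20\right) + o{\left(46,-18 \right)}\right) - 14802 = \left(149 \left(-20\right) + \frac{-112 - 18}{46 + \left(-3 + 46\right)^{2}}\right) - 14802 = \left(-2980 + \frac{1}{46 + 43^{2}} \left(-130\right)\right) - 14802 = \left(-2980 + \frac{1}{46 + 1849} \left(-130\right)\right) - 14802 = \left(-2980 + \frac{1}{1895} \left(-130\right)\right) - 14802 = \left(-2980 - \frac{26}{379}\right) - 14802 = - \frac{1129446}{379} - 14802 = - \frac{6739404}{379}$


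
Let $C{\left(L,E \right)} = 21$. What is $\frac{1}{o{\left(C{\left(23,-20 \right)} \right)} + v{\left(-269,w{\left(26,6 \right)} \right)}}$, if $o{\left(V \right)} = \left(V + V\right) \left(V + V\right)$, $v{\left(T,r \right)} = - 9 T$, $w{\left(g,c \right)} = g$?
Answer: $\frac{1}{4185} \approx 0.00023895$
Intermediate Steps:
$o{\left(V \right)} = 4 V^{2}$ ($o{\left(V \right)} = 2 V 2 V = 4 V^{2}$)
$\frac{1}{o{\left(C{\left(23,-20 \right)} \right)} + v{\left(-269,w{\left(26,6 \right)} \right)}} = \frac{1}{4 \cdot 21^{2} - -2421} = \frac{1}{4 \cdot 441 + 2421} = \frac{1}{1764 + 2421} = \frac{1}{4185}$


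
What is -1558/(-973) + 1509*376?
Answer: 552066190/973 ≈ 5.6739e+5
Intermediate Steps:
-1558/(-973) + 1509*376 = -1558*(-1/973) + 567384 = 1558/973 + 567384 = 552066190/973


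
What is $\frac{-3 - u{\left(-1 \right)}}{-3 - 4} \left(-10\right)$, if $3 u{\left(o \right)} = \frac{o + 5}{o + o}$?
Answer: $- \frac{10}{3} \approx -3.3333$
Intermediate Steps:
$u{\left(o \right)} = \frac{5 + o}{6 o}$ ($u{\left(o \right)} = \frac{\left(o + 5\right) \frac{1}{o + o}}{3} = \frac{\left(5 + o\right) \frac{1}{2 o}}{3} = \frac{\frac{1}{2} \frac{1}{o} \left(5 + o\right)}{3} = \frac{5 + o}{6 o}$)
$\frac{-3 - u{\left(-1 \right)}}{-3 - 4} \left(-10\right) = \frac{-3 - \frac{5 - 1}{6 \left(-1\right)}}{-3 - 4} \left(-10\right) = \frac{-3 - \frac{1}{6} \left(-1\right) 4}{-7} \left(-10\right) = \left(-3 - - \frac{2}{3}\right) \left(- \frac{1}{7}\right) \left(-10\right) = \left(-3 + \frac{2}{3}\right) \left(- \frac{1}{7}\right) \left(-10\right) = \left(- \frac{7}{3}\right) \left(- \frac{1}{7}\right) \left(-10\right) = \frac{1}{3} \left(-10\right) = - \frac{10}{3}$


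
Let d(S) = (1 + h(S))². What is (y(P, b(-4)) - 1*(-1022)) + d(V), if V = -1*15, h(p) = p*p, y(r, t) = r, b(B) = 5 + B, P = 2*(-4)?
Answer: 52090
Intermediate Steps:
P = -8
h(p) = p²
V = -15
d(S) = (1 + S²)²
(y(P, b(-4)) - 1*(-1022)) + d(V) = (-8 - 1*(-1022)) + (1 + (-15)²)² = (-8 + 1022) + (1 + 225)² = 1014 + 226² = 1014 + 51076 = 52090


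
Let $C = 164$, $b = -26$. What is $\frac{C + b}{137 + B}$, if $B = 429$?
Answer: $\frac{69}{283} \approx 0.24382$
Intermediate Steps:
$\frac{C + b}{137 + B} = \frac{164 - 26}{137 + 429} = \frac{138}{566} = 138 \cdot \frac{1}{566} = \frac{69}{283}$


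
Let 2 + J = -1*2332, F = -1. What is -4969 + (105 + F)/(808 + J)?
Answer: -3791399/763 ≈ -4969.1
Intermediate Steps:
J = -2334 (J = -2 - 1*2332 = -2 - 2332 = -2334)
-4969 + (105 + F)/(808 + J) = -4969 + (105 - 1)/(808 - 2334) = -4969 + 104/(-1526) = -4969 + 104*(-1/1526) = -4969 - 52/763 = -3791399/763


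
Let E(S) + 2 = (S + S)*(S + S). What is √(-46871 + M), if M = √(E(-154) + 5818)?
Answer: √(-46871 + 2*√25170) ≈ 215.76*I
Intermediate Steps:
E(S) = -2 + 4*S² (E(S) = -2 + (S + S)*(S + S) = -2 + (2*S)*(2*S) = -2 + 4*S²)
M = 2*√25170 (M = √((-2 + 4*(-154)²) + 5818) = √((-2 + 4*23716) + 5818) = √((-2 + 94864) + 5818) = √(94862 + 5818) = √100680 = 2*√25170 ≈ 317.30)
√(-46871 + M) = √(-46871 + 2*√25170)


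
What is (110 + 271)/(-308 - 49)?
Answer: -127/119 ≈ -1.0672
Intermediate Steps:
(110 + 271)/(-308 - 49) = 381/(-357) = 381*(-1/357) = -127/119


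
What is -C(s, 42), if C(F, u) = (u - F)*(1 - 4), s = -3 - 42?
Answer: 261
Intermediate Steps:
s = -45
C(F, u) = -3*u + 3*F (C(F, u) = (u - F)*(-3) = -3*u + 3*F)
-C(s, 42) = -(-3*42 + 3*(-45)) = -(-126 - 135) = -1*(-261) = 261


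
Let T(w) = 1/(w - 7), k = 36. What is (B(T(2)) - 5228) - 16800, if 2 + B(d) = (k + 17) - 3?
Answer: -21980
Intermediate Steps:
T(w) = 1/(-7 + w)
B(d) = 48 (B(d) = -2 + ((36 + 17) - 3) = -2 + (53 - 3) = -2 + 50 = 48)
(B(T(2)) - 5228) - 16800 = (48 - 5228) - 16800 = -5180 - 16800 = -21980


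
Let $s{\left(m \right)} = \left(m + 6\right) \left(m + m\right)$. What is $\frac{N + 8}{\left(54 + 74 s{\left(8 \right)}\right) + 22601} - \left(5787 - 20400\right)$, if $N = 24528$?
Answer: $\frac{573307139}{39231} \approx 14614.0$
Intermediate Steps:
$s{\left(m \right)} = 2 m \left(6 + m\right)$ ($s{\left(m \right)} = \left(6 + m\right) 2 m = 2 m \left(6 + m\right)$)
$\frac{N + 8}{\left(54 + 74 s{\left(8 \right)}\right) + 22601} - \left(5787 - 20400\right) = \frac{24528 + 8}{\left(54 + 74 \cdot 2 \cdot 8 \left(6 + 8\right)\right) + 22601} - \left(5787 - 20400\right) = \frac{24536}{\left(54 + 74 \cdot 2 \cdot 8 \cdot 14\right) + 22601} - -14613 = \frac{24536}{\left(54 + 74 \cdot 224\right) + 22601} + 14613 = \frac{24536}{\left(54 + 16576\right) + 22601} + 14613 = \frac{24536}{16630 + 22601} + 14613 = \frac{24536}{39231} + 14613 = \frac{573307139}{39231}$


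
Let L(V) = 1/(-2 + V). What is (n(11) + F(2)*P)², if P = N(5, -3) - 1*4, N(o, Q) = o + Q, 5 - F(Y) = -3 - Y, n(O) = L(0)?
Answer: 1681/4 ≈ 420.25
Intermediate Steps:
n(O) = -½ (n(O) = 1/(-2 + 0) = 1/(-2) = -½)
F(Y) = 8 + Y (F(Y) = 5 - (-3 - Y) = 5 + (3 + Y) = 8 + Y)
N(o, Q) = Q + o
P = -2 (P = (-3 + 5) - 1*4 = 2 - 4 = -2)
(n(11) + F(2)*P)² = (-½ + (8 + 2)*(-2))² = (-½ + 10*(-2))² = (-½ - 20)² = (-41/2)² = 1681/4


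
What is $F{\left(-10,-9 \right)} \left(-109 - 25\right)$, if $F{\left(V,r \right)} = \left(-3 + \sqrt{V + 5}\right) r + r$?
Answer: $-2412 + 1206 i \sqrt{5} \approx -2412.0 + 2696.7 i$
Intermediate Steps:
$F{\left(V,r \right)} = r + r \left(-3 + \sqrt{5 + V}\right)$ ($F{\left(V,r \right)} = \left(-3 + \sqrt{5 + V}\right) r + r = r \left(-3 + \sqrt{5 + V}\right) + r = r + r \left(-3 + \sqrt{5 + V}\right)$)
$F{\left(-10,-9 \right)} \left(-109 - 25\right) = - 9 \left(-2 + \sqrt{5 - 10}\right) \left(-109 - 25\right) = - 9 \left(-2 + \sqrt{-5}\right) \left(-134\right) = - 9 \left(-2 + i \sqrt{5}\right) \left(-134\right) = \left(18 - 9 i \sqrt{5}\right) \left(-134\right) = -2412 + 1206 i \sqrt{5}$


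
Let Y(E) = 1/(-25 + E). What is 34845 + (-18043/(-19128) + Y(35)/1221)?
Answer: 452131690431/12975160 ≈ 34846.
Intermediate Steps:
34845 + (-18043/(-19128) + Y(35)/1221) = 34845 + (-18043/(-19128) + 1/((-25 + 35)*1221)) = 34845 + (-18043*(-1/19128) + (1/1221)/10) = 34845 + (18043/19128 + (1/10)*(1/1221)) = 34845 + (18043/19128 + 1/12210) = 34845 + 12240231/12975160 = 452131690431/12975160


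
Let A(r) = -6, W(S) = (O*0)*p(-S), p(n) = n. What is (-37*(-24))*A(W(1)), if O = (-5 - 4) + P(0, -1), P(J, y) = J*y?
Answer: -5328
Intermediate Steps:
O = -9 (O = (-5 - 4) + 0*(-1) = -9 + 0 = -9)
W(S) = 0 (W(S) = (-9*0)*(-S) = 0*(-S) = 0)
(-37*(-24))*A(W(1)) = -37*(-24)*(-6) = 888*(-6) = -5328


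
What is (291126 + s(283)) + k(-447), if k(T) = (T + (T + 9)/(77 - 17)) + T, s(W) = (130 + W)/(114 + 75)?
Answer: 78361259/270 ≈ 2.9023e+5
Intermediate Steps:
s(W) = 130/189 + W/189 (s(W) = (130 + W)/189 = (130 + W)*(1/189) = 130/189 + W/189)
k(T) = 3/20 + 121*T/60 (k(T) = (T + (9 + T)/60) + T = (T + (9 + T)*(1/60)) + T = (T + (3/20 + T/60)) + T = (3/20 + 61*T/60) + T = 3/20 + 121*T/60)
(291126 + s(283)) + k(-447) = (291126 + (130/189 + (1/189)*283)) + (3/20 + (121/60)*(-447)) = (291126 + (130/189 + 283/189)) + (3/20 - 18029/20) = (291126 + 59/27) - 9013/10 = 7860461/27 - 9013/10 = 78361259/270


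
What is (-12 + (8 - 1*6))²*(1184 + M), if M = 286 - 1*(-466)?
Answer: 193600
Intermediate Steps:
M = 752 (M = 286 + 466 = 752)
(-12 + (8 - 1*6))²*(1184 + M) = (-12 + (8 - 1*6))²*(1184 + 752) = (-12 + (8 - 6))²*1936 = (-12 + 2)²*1936 = (-10)²*1936 = 100*1936 = 193600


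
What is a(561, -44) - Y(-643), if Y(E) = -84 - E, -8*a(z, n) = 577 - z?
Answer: -561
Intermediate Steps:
a(z, n) = -577/8 + z/8 (a(z, n) = -(577 - z)/8 = -577/8 + z/8)
a(561, -44) - Y(-643) = (-577/8 + (⅛)*561) - (-84 - 1*(-643)) = (-577/8 + 561/8) - (-84 + 643) = -2 - 1*559 = -2 - 559 = -561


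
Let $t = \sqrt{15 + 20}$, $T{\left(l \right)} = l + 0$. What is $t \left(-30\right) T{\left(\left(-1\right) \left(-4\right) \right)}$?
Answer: $- 120 \sqrt{35} \approx -709.93$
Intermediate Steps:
$T{\left(l \right)} = l$
$t = \sqrt{35} \approx 5.9161$
$t \left(-30\right) T{\left(\left(-1\right) \left(-4\right) \right)} = \sqrt{35} \left(-30\right) \left(\left(-1\right) \left(-4\right)\right) = - 30 \sqrt{35} \cdot 4 = - 120 \sqrt{35}$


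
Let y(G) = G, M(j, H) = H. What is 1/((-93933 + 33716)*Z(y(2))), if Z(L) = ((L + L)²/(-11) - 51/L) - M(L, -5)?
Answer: 22/29084811 ≈ 7.5641e-7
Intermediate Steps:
Z(L) = 5 - 51/L - 4*L²/11 (Z(L) = ((L + L)²/(-11) - 51/L) - 1*(-5) = ((2*L)²*(-1/11) - 51/L) + 5 = ((4*L²)*(-1/11) - 51/L) + 5 = (-4*L²/11 - 51/L) + 5 = (-51/L - 4*L²/11) + 5 = 5 - 51/L - 4*L²/11)
1/((-93933 + 33716)*Z(y(2))) = 1/((-93933 + 33716)*(5 - 51/2 - 4/11*2²)) = 1/((-60217)*(5 - 51*½ - 4/11*4)) = -1/(60217*(5 - 51/2 - 16/11)) = -1/(60217*(-483/22)) = -1/60217*(-22/483) = 22/29084811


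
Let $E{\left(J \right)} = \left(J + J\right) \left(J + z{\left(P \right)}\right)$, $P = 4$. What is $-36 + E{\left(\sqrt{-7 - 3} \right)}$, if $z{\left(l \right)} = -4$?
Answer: $-56 - 8 i \sqrt{10} \approx -56.0 - 25.298 i$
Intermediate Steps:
$E{\left(J \right)} = 2 J \left(-4 + J\right)$ ($E{\left(J \right)} = \left(J + J\right) \left(J - 4\right) = 2 J \left(-4 + J\right)$)
$-36 + E{\left(\sqrt{-7 - 3} \right)} = -36 + 2 \sqrt{-7 - 3} \left(-4 + \sqrt{-7 - 3}\right) = -36 + 2 \sqrt{-10} \left(-4 + \sqrt{-10}\right) = -36 + 2 i \sqrt{10} \left(-4 + i \sqrt{10}\right)$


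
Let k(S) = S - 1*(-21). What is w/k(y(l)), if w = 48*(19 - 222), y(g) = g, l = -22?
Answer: 9744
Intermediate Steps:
k(S) = 21 + S (k(S) = S + 21 = 21 + S)
w = -9744 (w = 48*(-203) = -9744)
w/k(y(l)) = -9744/(21 - 22) = -9744/(-1) = -9744*(-1) = 9744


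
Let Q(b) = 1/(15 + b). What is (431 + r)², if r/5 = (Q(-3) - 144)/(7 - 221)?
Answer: 1244213086249/6594624 ≈ 1.8867e+5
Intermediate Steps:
r = 8635/2568 (r = 5*((1/(15 - 3) - 144)/(7 - 221)) = 5*((1/12 - 144)/(-214)) = 5*((1/12 - 144)*(-1/214)) = 5*(-1727/12*(-1/214)) = 5*(1727/2568) = 8635/2568 ≈ 3.3625)
(431 + r)² = (431 + 8635/2568)² = (1115443/2568)² = 1244213086249/6594624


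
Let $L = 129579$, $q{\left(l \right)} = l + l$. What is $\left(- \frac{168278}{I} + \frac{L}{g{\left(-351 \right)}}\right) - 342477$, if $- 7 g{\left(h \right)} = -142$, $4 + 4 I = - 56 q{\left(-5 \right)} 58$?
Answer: $- \frac{387500580515}{1152898} \approx -3.3611 \cdot 10^{5}$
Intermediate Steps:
$q{\left(l \right)} = 2 l$
$I = 8119$ ($I = -1 + \frac{- 56 \cdot 2 \left(-5\right) 58}{4} = -1 + \frac{\left(-56\right) \left(-10\right) 58}{4} = -1 + \frac{560 \cdot 58}{4} = -1 + \frac{1}{4} \cdot 32480 = -1 + 8120 = 8119$)
$g{\left(h \right)} = \frac{142}{7}$ ($g{\left(h \right)} = \left(- \frac{1}{7}\right) \left(-142\right) = \frac{142}{7}$)
$\left(- \frac{168278}{I} + \frac{L}{g{\left(-351 \right)}}\right) - 342477 = \left(- \frac{168278}{8119} + \frac{129579}{\frac{142}{7}}\right) - 342477 = \left(\left(-168278\right) \frac{1}{8119} + 129579 \cdot \frac{7}{142}\right) - 342477 = \left(- \frac{168278}{8119} + \frac{907053}{142}\right) - 342477 = \frac{7340467831}{1152898} - 342477 = - \frac{387500580515}{1152898}$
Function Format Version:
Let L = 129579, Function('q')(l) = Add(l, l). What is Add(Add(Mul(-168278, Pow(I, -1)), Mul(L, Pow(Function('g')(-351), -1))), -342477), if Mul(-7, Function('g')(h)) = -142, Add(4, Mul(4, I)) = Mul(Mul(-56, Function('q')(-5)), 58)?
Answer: Rational(-387500580515, 1152898) ≈ -3.3611e+5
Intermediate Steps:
Function('q')(l) = Mul(2, l)
I = 8119 (I = Add(-1, Mul(Rational(1, 4), Mul(Mul(-56, Mul(2, -5)), 58))) = Add(-1, Mul(Rational(1, 4), Mul(Mul(-56, -10), 58))) = Add(-1, Mul(Rational(1, 4), Mul(560, 58))) = Add(-1, Mul(Rational(1, 4), 32480)) = Add(-1, 8120) = 8119)
Function('g')(h) = Rational(142, 7) (Function('g')(h) = Mul(Rational(-1, 7), -142) = Rational(142, 7))
Add(Add(Mul(-168278, Pow(I, -1)), Mul(L, Pow(Function('g')(-351), -1))), -342477) = Add(Add(Mul(-168278, Pow(8119, -1)), Mul(129579, Pow(Rational(142, 7), -1))), -342477) = Add(Add(Mul(-168278, Rational(1, 8119)), Mul(129579, Rational(7, 142))), -342477) = Add(Add(Rational(-168278, 8119), Rational(907053, 142)), -342477) = Add(Rational(7340467831, 1152898), -342477) = Rational(-387500580515, 1152898)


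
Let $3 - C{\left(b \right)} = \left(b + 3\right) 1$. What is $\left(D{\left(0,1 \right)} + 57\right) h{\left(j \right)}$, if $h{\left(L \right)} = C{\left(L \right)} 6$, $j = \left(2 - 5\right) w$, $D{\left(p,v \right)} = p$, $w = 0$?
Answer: $0$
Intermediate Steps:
$C{\left(b \right)} = - b$ ($C{\left(b \right)} = 3 - \left(b + 3\right) 1 = 3 - \left(3 + b\right) 1 = 3 - \left(3 + b\right) = - b$)
$j = 0$ ($j = \left(2 - 5\right) 0 = \left(-3\right) 0 = 0$)
$h{\left(L \right)} = - 6 L$ ($h{\left(L \right)} = - L 6 = - 6 L$)
$\left(D{\left(0,1 \right)} + 57\right) h{\left(j \right)} = \left(0 + 57\right) \left(\left(-6\right) 0\right) = 57 \cdot 0 = 0$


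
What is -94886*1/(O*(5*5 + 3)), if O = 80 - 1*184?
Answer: 47443/1456 ≈ 32.584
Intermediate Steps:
O = -104 (O = 80 - 184 = -104)
-94886*1/(O*(5*5 + 3)) = -94886*(-1/(104*(5*5 + 3))) = -94886*(-1/(104*(25 + 3))) = -94886/(28*(-104)) = -94886/(-2912) = -94886*(-1/2912) = 47443/1456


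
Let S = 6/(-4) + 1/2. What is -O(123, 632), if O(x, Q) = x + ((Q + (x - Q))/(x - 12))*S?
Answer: -4510/37 ≈ -121.89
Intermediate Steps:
S = -1 (S = 6*(-¼) + 1*(½) = -3/2 + ½ = -1)
O(x, Q) = x - x/(-12 + x) (O(x, Q) = x + ((Q + (x - Q))/(x - 12))*(-1) = x + (x/(-12 + x))*(-1) = x - x/(-12 + x))
-O(123, 632) = -123*(-13 + 123)/(-12 + 123) = -123*110/111 = -1*4510/37 = -4510/37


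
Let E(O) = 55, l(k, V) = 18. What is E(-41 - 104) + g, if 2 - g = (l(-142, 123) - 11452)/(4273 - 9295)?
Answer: 137410/2511 ≈ 54.723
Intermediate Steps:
g = -695/2511 (g = 2 - (18 - 11452)/(4273 - 9295) = 2 - (-11434)/(-5022) = 2 - (-11434)*(-1)/5022 = 2 - 1*5717/2511 = 2 - 5717/2511 = -695/2511 ≈ -0.27678)
E(-41 - 104) + g = 55 - 695/2511 = 137410/2511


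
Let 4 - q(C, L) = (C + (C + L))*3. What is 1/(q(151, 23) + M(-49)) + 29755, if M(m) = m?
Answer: 30350099/1020 ≈ 29755.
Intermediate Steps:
q(C, L) = 4 - 6*C - 3*L (q(C, L) = 4 - (C + (C + L))*3 = 4 - (L + 2*C)*3 = 4 - (3*L + 6*C) = 4 + (-6*C - 3*L) = 4 - 6*C - 3*L)
1/(q(151, 23) + M(-49)) + 29755 = 1/((4 - 6*151 - 3*23) - 49) + 29755 = 1/((4 - 906 - 69) - 49) + 29755 = 1/(-971 - 49) + 29755 = 1/(-1020) + 29755 = -1/1020 + 29755 = 30350099/1020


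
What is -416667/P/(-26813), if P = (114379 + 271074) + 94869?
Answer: 416667/12878873786 ≈ 3.2353e-5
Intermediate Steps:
P = 480322 (P = 385453 + 94869 = 480322)
-416667/P/(-26813) = -416667/480322/(-26813) = -416667*1/480322*(-1/26813) = -416667/480322*(-1/26813) = 416667/12878873786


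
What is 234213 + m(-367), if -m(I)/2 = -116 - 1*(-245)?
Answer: 233955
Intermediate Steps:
m(I) = -258 (m(I) = -2*(-116 - 1*(-245)) = -2*(-116 + 245) = -2*129 = -258)
234213 + m(-367) = 234213 - 258 = 233955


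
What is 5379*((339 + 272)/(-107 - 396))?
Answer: -3286569/503 ≈ -6533.9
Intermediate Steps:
5379*((339 + 272)/(-107 - 396)) = 5379*(611/(-503)) = 5379*(611*(-1/503)) = 5379*(-611/503) = -3286569/503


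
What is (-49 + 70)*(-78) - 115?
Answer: -1753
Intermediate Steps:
(-49 + 70)*(-78) - 115 = 21*(-78) - 115 = -1638 - 115 = -1753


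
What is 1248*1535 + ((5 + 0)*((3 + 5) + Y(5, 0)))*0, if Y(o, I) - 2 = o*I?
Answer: 1915680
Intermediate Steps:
Y(o, I) = 2 + I*o (Y(o, I) = 2 + o*I = 2 + I*o)
1248*1535 + ((5 + 0)*((3 + 5) + Y(5, 0)))*0 = 1248*1535 + ((5 + 0)*((3 + 5) + (2 + 0*5)))*0 = 1915680 + (5*(8 + (2 + 0)))*0 = 1915680 + (5*(8 + 2))*0 = 1915680 + (5*10)*0 = 1915680 + 50*0 = 1915680 + 0 = 1915680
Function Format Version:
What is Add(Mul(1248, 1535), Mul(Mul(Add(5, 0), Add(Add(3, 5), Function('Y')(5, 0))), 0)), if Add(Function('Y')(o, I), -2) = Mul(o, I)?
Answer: 1915680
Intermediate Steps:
Function('Y')(o, I) = Add(2, Mul(I, o)) (Function('Y')(o, I) = Add(2, Mul(o, I)) = Add(2, Mul(I, o)))
Add(Mul(1248, 1535), Mul(Mul(Add(5, 0), Add(Add(3, 5), Function('Y')(5, 0))), 0)) = Add(Mul(1248, 1535), Mul(Mul(Add(5, 0), Add(Add(3, 5), Add(2, Mul(0, 5)))), 0)) = Add(1915680, Mul(Mul(5, Add(8, Add(2, 0))), 0)) = Add(1915680, Mul(Mul(5, Add(8, 2)), 0)) = Add(1915680, Mul(Mul(5, 10), 0)) = Add(1915680, Mul(50, 0)) = Add(1915680, 0) = 1915680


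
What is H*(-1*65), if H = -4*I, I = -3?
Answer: -780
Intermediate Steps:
H = 12 (H = -4*(-3) = 12)
H*(-1*65) = 12*(-1*65) = 12*(-65) = -780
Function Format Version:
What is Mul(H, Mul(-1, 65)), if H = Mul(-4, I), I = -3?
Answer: -780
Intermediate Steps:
H = 12 (H = Mul(-4, -3) = 12)
Mul(H, Mul(-1, 65)) = Mul(12, Mul(-1, 65)) = Mul(12, -65) = -780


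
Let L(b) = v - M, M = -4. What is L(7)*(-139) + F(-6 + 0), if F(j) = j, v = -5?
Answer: 133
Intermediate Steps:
L(b) = -1 (L(b) = -5 - 1*(-4) = -5 + 4 = -1)
L(7)*(-139) + F(-6 + 0) = -1*(-139) + (-6 + 0) = 139 - 6 = 133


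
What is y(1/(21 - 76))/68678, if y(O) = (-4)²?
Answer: 8/34339 ≈ 0.00023297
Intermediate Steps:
y(O) = 16
y(1/(21 - 76))/68678 = 16/68678 = 16*(1/68678) = 8/34339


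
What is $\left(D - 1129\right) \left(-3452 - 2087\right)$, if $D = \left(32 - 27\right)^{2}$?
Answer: $6115056$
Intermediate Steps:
$D = 25$ ($D = 5^{2} = 25$)
$\left(D - 1129\right) \left(-3452 - 2087\right) = \left(25 - 1129\right) \left(-3452 - 2087\right) = \left(-1104\right) \left(-5539\right) = 6115056$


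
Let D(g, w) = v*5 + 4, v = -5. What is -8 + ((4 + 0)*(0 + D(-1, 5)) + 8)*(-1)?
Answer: 68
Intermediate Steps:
D(g, w) = -21 (D(g, w) = -5*5 + 4 = -25 + 4 = -21)
-8 + ((4 + 0)*(0 + D(-1, 5)) + 8)*(-1) = -8 + ((4 + 0)*(0 - 21) + 8)*(-1) = -8 + (4*(-21) + 8)*(-1) = -8 + (-84 + 8)*(-1) = -8 - 76*(-1) = -8 + 76 = 68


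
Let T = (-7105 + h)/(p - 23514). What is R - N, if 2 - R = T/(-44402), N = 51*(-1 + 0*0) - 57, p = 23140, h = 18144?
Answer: 1826687241/16606348 ≈ 110.00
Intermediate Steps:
T = -11039/374 (T = (-7105 + 18144)/(23140 - 23514) = 11039/(-374) = 11039*(-1/374) = -11039/374 ≈ -29.516)
N = -108 (N = 51*(-1 + 0) - 57 = 51*(-1) - 57 = -51 - 57 = -108)
R = 33201657/16606348 (R = 2 - (-11039)/(374*(-44402)) = 2 - (-11039)*(-1)/(374*44402) = 2 - 1*11039/16606348 = 2 - 11039/16606348 = 33201657/16606348 ≈ 1.9993)
R - N = 33201657/16606348 - 1*(-108) = 33201657/16606348 + 108 = 1826687241/16606348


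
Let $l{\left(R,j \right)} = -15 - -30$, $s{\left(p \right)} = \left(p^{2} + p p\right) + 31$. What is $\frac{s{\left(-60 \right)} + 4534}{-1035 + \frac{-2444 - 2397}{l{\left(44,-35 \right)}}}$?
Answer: $- \frac{176475}{20366} \approx -8.6652$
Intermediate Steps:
$s{\left(p \right)} = 31 + 2 p^{2}$ ($s{\left(p \right)} = \left(p^{2} + p^{2}\right) + 31 = 2 p^{2} + 31 = 31 + 2 p^{2}$)
$l{\left(R,j \right)} = 15$ ($l{\left(R,j \right)} = -15 + 30 = 15$)
$\frac{s{\left(-60 \right)} + 4534}{-1035 + \frac{-2444 - 2397}{l{\left(44,-35 \right)}}} = \frac{\left(31 + 2 \left(-60\right)^{2}\right) + 4534}{-1035 + \frac{-2444 - 2397}{15}} = \frac{\left(31 + 2 \cdot 3600\right) + 4534}{-1035 - \frac{4841}{15}} = \frac{\left(31 + 7200\right) + 4534}{-1035 - \frac{4841}{15}} = \frac{7231 + 4534}{- \frac{20366}{15}} = 11765 \left(- \frac{15}{20366}\right) = - \frac{176475}{20366}$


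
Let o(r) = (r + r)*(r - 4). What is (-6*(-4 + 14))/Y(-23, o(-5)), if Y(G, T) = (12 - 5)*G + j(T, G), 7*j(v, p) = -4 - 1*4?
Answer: 84/227 ≈ 0.37004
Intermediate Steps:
j(v, p) = -8/7 (j(v, p) = (-4 - 1*4)/7 = (-4 - 4)/7 = (⅐)*(-8) = -8/7)
o(r) = 2*r*(-4 + r) (o(r) = (2*r)*(-4 + r) = 2*r*(-4 + r))
Y(G, T) = -8/7 + 7*G (Y(G, T) = (12 - 5)*G - 8/7 = 7*G - 8/7 = -8/7 + 7*G)
(-6*(-4 + 14))/Y(-23, o(-5)) = (-6*(-4 + 14))/(-8/7 + 7*(-23)) = (-6*10)/(-8/7 - 161) = -60/(-1135/7) = -60*(-7/1135) = 84/227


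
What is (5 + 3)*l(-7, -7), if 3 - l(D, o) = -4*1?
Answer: 56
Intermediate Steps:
l(D, o) = 7 (l(D, o) = 3 - (-4) = 3 - 1*(-4) = 3 + 4 = 7)
(5 + 3)*l(-7, -7) = (5 + 3)*7 = 8*7 = 56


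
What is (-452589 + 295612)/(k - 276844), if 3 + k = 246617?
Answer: 156977/30230 ≈ 5.1928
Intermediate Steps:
k = 246614 (k = -3 + 246617 = 246614)
(-452589 + 295612)/(k - 276844) = (-452589 + 295612)/(246614 - 276844) = -156977/(-30230) = -156977*(-1/30230) = 156977/30230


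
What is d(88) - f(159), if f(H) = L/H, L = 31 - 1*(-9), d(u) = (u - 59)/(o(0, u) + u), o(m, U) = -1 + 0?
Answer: 13/159 ≈ 0.081761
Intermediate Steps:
o(m, U) = -1
d(u) = (-59 + u)/(-1 + u) (d(u) = (u - 59)/(-1 + u) = (-59 + u)/(-1 + u))
L = 40 (L = 31 + 9 = 40)
f(H) = 40/H
d(88) - f(159) = (-59 + 88)/(-1 + 88) - 40/159 = 29/87 - 40/159 = (1/87)*29 - 1*40/159 = ⅓ - 40/159 = 13/159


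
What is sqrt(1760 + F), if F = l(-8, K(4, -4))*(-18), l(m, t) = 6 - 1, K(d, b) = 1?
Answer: sqrt(1670) ≈ 40.866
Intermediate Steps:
l(m, t) = 5
F = -90 (F = 5*(-18) = -90)
sqrt(1760 + F) = sqrt(1760 - 90) = sqrt(1670)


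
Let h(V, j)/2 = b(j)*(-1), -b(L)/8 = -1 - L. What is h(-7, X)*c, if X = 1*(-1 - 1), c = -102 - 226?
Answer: -5248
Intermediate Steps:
c = -328
X = -2 (X = 1*(-2) = -2)
b(L) = 8 + 8*L (b(L) = -8*(-1 - L) = 8 + 8*L)
h(V, j) = -16 - 16*j (h(V, j) = 2*((8 + 8*j)*(-1)) = 2*(-8 - 8*j) = -16 - 16*j)
h(-7, X)*c = (-16 - 16*(-2))*(-328) = (-16 + 32)*(-328) = 16*(-328) = -5248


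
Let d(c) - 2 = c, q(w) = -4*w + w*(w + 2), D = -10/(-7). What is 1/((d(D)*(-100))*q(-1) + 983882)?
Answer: 7/6879974 ≈ 1.0174e-6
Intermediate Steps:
D = 10/7 (D = -10*(-1/7) = 10/7 ≈ 1.4286)
q(w) = -4*w + w*(2 + w)
d(c) = 2 + c
1/((d(D)*(-100))*q(-1) + 983882) = 1/(((2 + 10/7)*(-100))*(-(-2 - 1)) + 983882) = 1/(((24/7)*(-100))*(-1*(-3)) + 983882) = 1/(-2400/7*3 + 983882) = 1/(-7200/7 + 983882) = 1/(6879974/7) = 7/6879974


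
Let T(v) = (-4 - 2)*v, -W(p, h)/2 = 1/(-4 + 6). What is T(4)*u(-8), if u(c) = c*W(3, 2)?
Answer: -192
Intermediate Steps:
W(p, h) = -1 (W(p, h) = -2/(-4 + 6) = -2/2 = -2*½ = -1)
T(v) = -6*v
u(c) = -c (u(c) = c*(-1) = -c)
T(4)*u(-8) = (-6*4)*(-1*(-8)) = -24*8 = -192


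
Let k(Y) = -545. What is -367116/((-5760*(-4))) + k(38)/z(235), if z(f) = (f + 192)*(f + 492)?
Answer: -9498000797/596023680 ≈ -15.936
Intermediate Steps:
z(f) = (192 + f)*(492 + f)
-367116/((-5760*(-4))) + k(38)/z(235) = -367116/((-5760*(-4))) - 545/(94464 + 235² + 684*235) = -367116/23040 - 545/(94464 + 55225 + 160740) = -367116*1/23040 - 545/310429 = -30593/1920 - 545*1/310429 = -30593/1920 - 545/310429 = -9498000797/596023680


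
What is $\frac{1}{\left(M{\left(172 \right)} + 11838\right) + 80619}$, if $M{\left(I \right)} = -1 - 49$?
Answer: $\frac{1}{92407} \approx 1.0822 \cdot 10^{-5}$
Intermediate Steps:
$M{\left(I \right)} = -50$
$\frac{1}{\left(M{\left(172 \right)} + 11838\right) + 80619} = \frac{1}{\left(-50 + 11838\right) + 80619} = \frac{1}{11788 + 80619} = \frac{1}{92407}$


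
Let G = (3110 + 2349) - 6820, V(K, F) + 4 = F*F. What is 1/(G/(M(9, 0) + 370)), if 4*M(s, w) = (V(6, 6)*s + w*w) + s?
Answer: -1777/5444 ≈ -0.32641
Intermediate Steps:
V(K, F) = -4 + F² (V(K, F) = -4 + F*F = -4 + F²)
G = -1361 (G = 5459 - 6820 = -1361)
M(s, w) = w²/4 + 33*s/4 (M(s, w) = (((-4 + 6²)*s + w*w) + s)/4 = (((-4 + 36)*s + w²) + s)/4 = ((32*s + w²) + s)/4 = ((w² + 32*s) + s)/4 = (w² + 33*s)/4 = w²/4 + 33*s/4)
1/(G/(M(9, 0) + 370)) = 1/(-1361/(((¼)*0² + (33/4)*9) + 370)) = 1/(-1361/(((¼)*0 + 297/4) + 370)) = 1/(-1361/((0 + 297/4) + 370)) = 1/(-1361/(297/4 + 370)) = 1/(-1361/1777/4) = 1/(-1361*4/1777) = 1/(-5444/1777) = -1777/5444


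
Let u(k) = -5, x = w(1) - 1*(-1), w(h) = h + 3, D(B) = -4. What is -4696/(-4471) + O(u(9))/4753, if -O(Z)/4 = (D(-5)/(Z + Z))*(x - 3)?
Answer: 111528904/106253315 ≈ 1.0497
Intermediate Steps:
w(h) = 3 + h
x = 5 (x = (3 + 1) - 1*(-1) = 4 + 1 = 5)
O(Z) = 16/Z (O(Z) = -4*(-4/(Z + Z))*(5 - 3) = -4*(-4*1/(2*Z))*2 = -4*(-2/Z)*2 = -(-16)/Z = 16/Z)
-4696/(-4471) + O(u(9))/4753 = -4696/(-4471) + (16/(-5))/4753 = -4696*(-1/4471) + (16*(-1/5))*(1/4753) = 4696/4471 - 16/5*1/4753 = 4696/4471 - 16/23765 = 111528904/106253315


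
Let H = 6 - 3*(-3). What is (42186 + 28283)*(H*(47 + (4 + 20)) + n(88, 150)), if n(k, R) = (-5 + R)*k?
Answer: 974233925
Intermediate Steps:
n(k, R) = k*(-5 + R)
H = 15 (H = 6 + 9 = 15)
(42186 + 28283)*(H*(47 + (4 + 20)) + n(88, 150)) = (42186 + 28283)*(15*(47 + (4 + 20)) + 88*(-5 + 150)) = 70469*(15*(47 + 24) + 88*145) = 70469*(15*71 + 12760) = 70469*(1065 + 12760) = 70469*13825 = 974233925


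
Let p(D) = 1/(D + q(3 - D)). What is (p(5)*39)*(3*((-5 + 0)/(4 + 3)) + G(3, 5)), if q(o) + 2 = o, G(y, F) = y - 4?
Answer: -858/7 ≈ -122.57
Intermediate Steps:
G(y, F) = -4 + y
q(o) = -2 + o
p(D) = 1 (p(D) = 1/(D + (-2 + (3 - D))) = 1/(D + (1 - D)) = 1/1 = 1)
(p(5)*39)*(3*((-5 + 0)/(4 + 3)) + G(3, 5)) = (1*39)*(3*((-5 + 0)/(4 + 3)) + (-4 + 3)) = 39*(3*(-5/7) - 1) = 39*(-15/7 - 1) = 39*(-22/7) = -858/7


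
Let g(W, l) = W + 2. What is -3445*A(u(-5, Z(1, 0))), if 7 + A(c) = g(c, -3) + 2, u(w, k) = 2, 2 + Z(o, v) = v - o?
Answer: 3445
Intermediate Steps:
Z(o, v) = -2 + v - o (Z(o, v) = -2 + (v - o) = -2 + v - o)
g(W, l) = 2 + W
A(c) = -3 + c (A(c) = -7 + ((2 + c) + 2) = -7 + (4 + c) = -3 + c)
-3445*A(u(-5, Z(1, 0))) = -3445*(-3 + 2) = -3445*(-1) = 3445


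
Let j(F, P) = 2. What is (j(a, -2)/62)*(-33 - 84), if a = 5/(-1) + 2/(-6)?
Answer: -117/31 ≈ -3.7742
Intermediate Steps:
a = -16/3 (a = 5*(-1) + 2*(-⅙) = -5 - ⅓ = -16/3 ≈ -5.3333)
(j(a, -2)/62)*(-33 - 84) = (2/62)*(-33 - 84) = (2*(1/62))*(-117) = (1/31)*(-117) = -117/31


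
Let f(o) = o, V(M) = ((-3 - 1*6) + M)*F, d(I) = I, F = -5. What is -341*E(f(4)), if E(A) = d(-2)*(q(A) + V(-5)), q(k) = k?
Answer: 50468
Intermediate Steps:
V(M) = 45 - 5*M (V(M) = ((-3 - 1*6) + M)*(-5) = ((-3 - 6) + M)*(-5) = (-9 + M)*(-5) = 45 - 5*M)
E(A) = -140 - 2*A (E(A) = -2*(A + (45 - 5*(-5))) = -2*(A + (45 + 25)) = -2*(A + 70) = -2*(70 + A) = -140 - 2*A)
-341*E(f(4)) = -341*(-140 - 2*4) = -341*(-140 - 8) = -341*(-148) = 50468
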